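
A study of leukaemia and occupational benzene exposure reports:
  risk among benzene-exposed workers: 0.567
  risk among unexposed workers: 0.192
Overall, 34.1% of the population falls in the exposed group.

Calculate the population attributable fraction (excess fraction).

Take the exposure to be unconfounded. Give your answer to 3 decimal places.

Let p₁ = 0.567, p₀ = 0.192.
Overall risk P(Y=1) = π·p₁ + (1−π)·p₀ = 0.341×0.567 + 0.659×0.192 = 0.31988.
Under exogeneity, PAF = [P(Y=1) − p₀] / P(Y=1).
PAF = (0.31988 − 0.192) / 0.31988 ≈ 0.3998

PAF ≈ 0.400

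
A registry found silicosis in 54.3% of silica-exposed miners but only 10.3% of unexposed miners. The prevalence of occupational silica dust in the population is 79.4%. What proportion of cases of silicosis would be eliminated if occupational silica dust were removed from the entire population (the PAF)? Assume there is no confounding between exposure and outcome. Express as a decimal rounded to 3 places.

PAF ≈ 0.772

p₁ = 0.543, p₀ = 0.103.
Overall risk P(Y=1) = π·p₁ + (1−π)·p₀ = 0.794×0.543 + 0.206×0.103 = 0.45236.
Under exogeneity, PAF = [P(Y=1) − p₀] / P(Y=1).
PAF = (0.45236 − 0.103) / 0.45236 ≈ 0.7723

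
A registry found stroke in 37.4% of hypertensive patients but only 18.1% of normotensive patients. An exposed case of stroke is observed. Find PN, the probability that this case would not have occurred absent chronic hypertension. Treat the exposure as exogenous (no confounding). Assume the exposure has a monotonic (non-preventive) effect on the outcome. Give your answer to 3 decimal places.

p₁ = 0.374, p₀ = 0.181.
Under exogeneity and monotonicity, PN = (p₁ − p₀) / p₁.
PN = (0.374 − 0.181) / 0.374 = 0.193 / 0.374 ≈ 0.5160

PN ≈ 0.516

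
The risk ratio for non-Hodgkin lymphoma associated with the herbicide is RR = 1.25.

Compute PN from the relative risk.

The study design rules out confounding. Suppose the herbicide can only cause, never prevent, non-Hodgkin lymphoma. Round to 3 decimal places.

Under exogeneity and monotonicity, PN = (RR − 1) / RR = 1 − 1/RR.
PN = (1.25 − 1) / 1.25 = 0.25 / 1.25 ≈ 0.2000

PN ≈ 0.200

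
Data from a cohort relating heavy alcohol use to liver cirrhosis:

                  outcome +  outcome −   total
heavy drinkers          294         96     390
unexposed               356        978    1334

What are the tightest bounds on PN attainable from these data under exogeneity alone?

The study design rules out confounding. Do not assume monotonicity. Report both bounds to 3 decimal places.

p₁ = P(outcome | exposed) = 294/390 = 0.75385
p₀ = P(outcome | unexposed) = 356/1334 = 0.26687
Under exogeneity alone the bounds on PN are max{0,(p₁−p₀)/p₁} ≤ PN ≤ min{1,(1−p₀)/p₁}.
  lower = (p₁ − p₀)/p₁ = 0.48698 / 0.75385 ≈ 0.6460
  upper = min{1, (1 − p₀)/p₁} = 0.73313 / 0.75385 ≈ 0.9725

0.646 ≤ PN ≤ 0.973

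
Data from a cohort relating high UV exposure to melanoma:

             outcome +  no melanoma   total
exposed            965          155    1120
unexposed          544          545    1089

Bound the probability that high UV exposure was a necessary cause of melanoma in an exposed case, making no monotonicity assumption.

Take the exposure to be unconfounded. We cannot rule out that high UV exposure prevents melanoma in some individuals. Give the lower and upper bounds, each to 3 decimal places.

0.420 ≤ PN ≤ 0.581

p₁ = P(outcome | exposed) = 965/1120 = 0.86161
p₀ = P(outcome | unexposed) = 544/1089 = 0.49954
Under exogeneity alone the bounds on PN are max{0,(p₁−p₀)/p₁} ≤ PN ≤ min{1,(1−p₀)/p₁}.
  lower = (p₁ − p₀)/p₁ = 0.36207 / 0.86161 ≈ 0.4202
  upper = min{1, (1 − p₀)/p₁} = 0.50046 / 0.86161 ≈ 0.5808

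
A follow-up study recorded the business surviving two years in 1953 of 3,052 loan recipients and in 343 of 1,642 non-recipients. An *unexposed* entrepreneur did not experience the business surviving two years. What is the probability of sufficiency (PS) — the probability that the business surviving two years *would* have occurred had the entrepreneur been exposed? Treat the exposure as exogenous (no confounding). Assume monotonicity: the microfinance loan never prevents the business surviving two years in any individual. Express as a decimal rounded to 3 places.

p₁ = P(outcome | exposed) = 1953/3052 = 0.63991
p₀ = P(outcome | unexposed) = 343/1642 = 0.20889
Under exogeneity and monotonicity, PS = (p₁ − p₀) / (1 − p₀).
PS = (0.63991 − 0.20889) / (1 − 0.20889) = 0.43102 / 0.79111 ≈ 0.5448

PS ≈ 0.545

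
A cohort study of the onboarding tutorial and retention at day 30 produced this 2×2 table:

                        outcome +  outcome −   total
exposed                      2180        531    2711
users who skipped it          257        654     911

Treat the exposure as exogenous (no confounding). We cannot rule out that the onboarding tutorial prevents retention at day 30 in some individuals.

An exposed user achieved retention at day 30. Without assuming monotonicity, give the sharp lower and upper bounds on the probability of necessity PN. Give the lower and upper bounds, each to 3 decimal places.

p₁ = P(outcome | exposed) = 2180/2711 = 0.80413
p₀ = P(outcome | unexposed) = 257/911 = 0.28211
Under exogeneity alone the bounds on PN are max{0,(p₁−p₀)/p₁} ≤ PN ≤ min{1,(1−p₀)/p₁}.
  lower = (p₁ − p₀)/p₁ = 0.52202 / 0.80413 ≈ 0.6492
  upper = min{1, (1 − p₀)/p₁} = 0.71789 / 0.80413 ≈ 0.8928

0.649 ≤ PN ≤ 0.893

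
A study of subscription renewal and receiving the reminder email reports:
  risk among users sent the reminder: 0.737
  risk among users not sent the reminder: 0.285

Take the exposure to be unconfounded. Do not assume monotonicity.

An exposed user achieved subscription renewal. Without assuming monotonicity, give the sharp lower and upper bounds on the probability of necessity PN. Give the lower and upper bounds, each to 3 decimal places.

0.613 ≤ PN ≤ 0.970

Let p₁ = 0.737, p₀ = 0.285.
Under exogeneity alone the bounds on PN are max{0,(p₁−p₀)/p₁} ≤ PN ≤ min{1,(1−p₀)/p₁}.
  lower = (p₁ − p₀)/p₁ = 0.452 / 0.737 ≈ 0.6133
  upper = min{1, (1 − p₀)/p₁} = 0.715 / 0.737 ≈ 0.9701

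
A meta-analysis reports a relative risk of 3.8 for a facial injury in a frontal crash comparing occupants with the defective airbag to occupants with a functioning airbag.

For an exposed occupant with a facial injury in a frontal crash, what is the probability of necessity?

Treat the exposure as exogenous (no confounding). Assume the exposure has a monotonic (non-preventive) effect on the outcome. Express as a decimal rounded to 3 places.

Under exogeneity and monotonicity, PN = (RR − 1) / RR = 1 − 1/RR.
PN = (3.8 − 1) / 3.8 = 2.8 / 3.8 ≈ 0.7368

PN ≈ 0.737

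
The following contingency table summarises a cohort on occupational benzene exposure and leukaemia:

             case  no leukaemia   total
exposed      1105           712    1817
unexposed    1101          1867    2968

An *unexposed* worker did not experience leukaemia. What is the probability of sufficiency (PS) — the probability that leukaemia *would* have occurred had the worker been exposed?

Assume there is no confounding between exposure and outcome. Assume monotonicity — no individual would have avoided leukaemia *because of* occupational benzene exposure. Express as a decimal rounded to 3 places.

PS ≈ 0.377

p₁ = P(outcome | exposed) = 1105/1817 = 0.60815
p₀ = P(outcome | unexposed) = 1101/2968 = 0.37096
Under exogeneity and monotonicity, PS = (p₁ − p₀) / (1 − p₀).
PS = (0.60815 − 0.37096) / (1 − 0.37096) = 0.23719 / 0.62904 ≈ 0.3771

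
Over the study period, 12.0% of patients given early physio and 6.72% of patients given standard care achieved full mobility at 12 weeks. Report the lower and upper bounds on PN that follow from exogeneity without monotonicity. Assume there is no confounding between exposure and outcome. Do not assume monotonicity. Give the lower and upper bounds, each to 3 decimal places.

p₁ = 0.12, p₀ = 0.0672.
Under exogeneity alone the bounds on PN are max{0,(p₁−p₀)/p₁} ≤ PN ≤ min{1,(1−p₀)/p₁}.
  lower = (p₁ − p₀)/p₁ = 0.0528 / 0.12 ≈ 0.4400
  upper = min{1, (1 − p₀)/p₁} = 0.9328 / 0.12 ≈ 7.7733 → capped at 1

0.440 ≤ PN ≤ 1.000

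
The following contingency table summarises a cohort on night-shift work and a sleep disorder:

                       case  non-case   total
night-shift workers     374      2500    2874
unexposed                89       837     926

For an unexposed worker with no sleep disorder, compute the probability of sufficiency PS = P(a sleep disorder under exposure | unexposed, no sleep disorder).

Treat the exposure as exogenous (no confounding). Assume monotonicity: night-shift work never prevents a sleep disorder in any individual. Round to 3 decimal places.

p₁ = P(outcome | exposed) = 374/2874 = 0.13013
p₀ = P(outcome | unexposed) = 89/926 = 0.096112
Under exogeneity and monotonicity, PS = (p₁ − p₀) / (1 − p₀).
PS = (0.13013 − 0.096112) / (1 − 0.096112) = 0.03402 / 0.90389 ≈ 0.0376

PS ≈ 0.038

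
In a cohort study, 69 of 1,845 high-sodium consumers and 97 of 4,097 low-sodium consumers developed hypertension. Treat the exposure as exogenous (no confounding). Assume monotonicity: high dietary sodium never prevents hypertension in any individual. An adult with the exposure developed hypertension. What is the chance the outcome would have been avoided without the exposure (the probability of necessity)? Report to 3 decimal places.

PN ≈ 0.367

p₁ = P(outcome | exposed) = 69/1845 = 0.037398
p₀ = P(outcome | unexposed) = 97/4097 = 0.023676
Under exogeneity and monotonicity, PN = (p₁ − p₀) / p₁.
PN = (0.037398 − 0.023676) / 0.037398 = 0.013723 / 0.037398 ≈ 0.3669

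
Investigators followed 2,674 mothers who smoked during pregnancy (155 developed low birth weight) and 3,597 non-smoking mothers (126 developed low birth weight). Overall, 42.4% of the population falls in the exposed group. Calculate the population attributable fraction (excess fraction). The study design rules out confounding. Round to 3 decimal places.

p₁ = P(outcome | exposed) = 155/2674 = 0.057966
p₀ = P(outcome | unexposed) = 126/3597 = 0.035029
Overall risk P(Y=1) = π·p₁ + (1−π)·p₀ = 0.424×0.057966 + 0.576×0.035029 = 0.044754.
Under exogeneity, PAF = [P(Y=1) − p₀] / P(Y=1).
PAF = (0.044754 − 0.035029) / 0.044754 ≈ 0.2173

PAF ≈ 0.217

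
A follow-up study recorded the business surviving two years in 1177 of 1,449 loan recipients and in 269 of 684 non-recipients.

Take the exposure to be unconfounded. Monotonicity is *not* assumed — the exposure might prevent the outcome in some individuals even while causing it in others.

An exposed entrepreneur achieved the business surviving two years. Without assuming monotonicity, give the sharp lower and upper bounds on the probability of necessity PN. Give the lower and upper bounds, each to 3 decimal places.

p₁ = P(outcome | exposed) = 1177/1449 = 0.81228
p₀ = P(outcome | unexposed) = 269/684 = 0.39327
Under exogeneity alone the bounds on PN are max{0,(p₁−p₀)/p₁} ≤ PN ≤ min{1,(1−p₀)/p₁}.
  lower = (p₁ − p₀)/p₁ = 0.41901 / 0.81228 ≈ 0.5158
  upper = min{1, (1 − p₀)/p₁} = 0.60673 / 0.81228 ≈ 0.7469

0.516 ≤ PN ≤ 0.747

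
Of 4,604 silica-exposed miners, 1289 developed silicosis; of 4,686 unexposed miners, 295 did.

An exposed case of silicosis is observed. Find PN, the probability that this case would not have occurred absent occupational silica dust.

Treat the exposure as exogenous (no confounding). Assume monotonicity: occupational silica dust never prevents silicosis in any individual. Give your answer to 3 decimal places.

p₁ = P(outcome | exposed) = 1289/4604 = 0.27997
p₀ = P(outcome | unexposed) = 295/4686 = 0.062953
Under exogeneity and monotonicity, PN = (p₁ − p₀) / p₁.
PN = (0.27997 − 0.062953) / 0.27997 = 0.21702 / 0.27997 ≈ 0.7751

PN ≈ 0.775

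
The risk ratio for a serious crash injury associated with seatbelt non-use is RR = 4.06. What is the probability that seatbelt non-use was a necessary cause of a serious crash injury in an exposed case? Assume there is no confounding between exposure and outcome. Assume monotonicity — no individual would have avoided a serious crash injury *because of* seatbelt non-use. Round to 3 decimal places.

PN ≈ 0.754

Under exogeneity and monotonicity, PN = (RR − 1) / RR = 1 − 1/RR.
PN = (4.06 − 1) / 4.06 = 3.06 / 4.06 ≈ 0.7537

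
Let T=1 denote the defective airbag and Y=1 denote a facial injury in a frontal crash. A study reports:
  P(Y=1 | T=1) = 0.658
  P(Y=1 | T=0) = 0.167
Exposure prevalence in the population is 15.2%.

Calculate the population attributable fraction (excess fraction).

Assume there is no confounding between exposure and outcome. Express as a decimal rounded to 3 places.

Let p₁ = 0.658, p₀ = 0.167.
Overall risk P(Y=1) = π·p₁ + (1−π)·p₀ = 0.152×0.658 + 0.848×0.167 = 0.24163.
Under exogeneity, PAF = [P(Y=1) − p₀] / P(Y=1).
PAF = (0.24163 − 0.167) / 0.24163 ≈ 0.3089

PAF ≈ 0.309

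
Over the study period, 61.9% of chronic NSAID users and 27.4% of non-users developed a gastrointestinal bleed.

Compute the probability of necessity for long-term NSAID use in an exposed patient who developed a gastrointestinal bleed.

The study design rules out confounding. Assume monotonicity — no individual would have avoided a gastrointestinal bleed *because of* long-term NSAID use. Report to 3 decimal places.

p₁ = 0.619, p₀ = 0.274.
Under exogeneity and monotonicity, PN = (p₁ − p₀) / p₁.
PN = (0.619 − 0.274) / 0.619 = 0.345 / 0.619 ≈ 0.5574

PN ≈ 0.557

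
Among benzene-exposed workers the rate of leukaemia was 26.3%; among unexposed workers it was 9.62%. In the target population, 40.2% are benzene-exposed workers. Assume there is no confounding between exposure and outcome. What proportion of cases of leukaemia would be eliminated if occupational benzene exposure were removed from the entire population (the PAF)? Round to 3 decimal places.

p₁ = 0.263, p₀ = 0.0962.
Overall risk P(Y=1) = π·p₁ + (1−π)·p₀ = 0.402×0.263 + 0.598×0.0962 = 0.16325.
Under exogeneity, PAF = [P(Y=1) − p₀] / P(Y=1).
PAF = (0.16325 − 0.0962) / 0.16325 ≈ 0.4107

PAF ≈ 0.411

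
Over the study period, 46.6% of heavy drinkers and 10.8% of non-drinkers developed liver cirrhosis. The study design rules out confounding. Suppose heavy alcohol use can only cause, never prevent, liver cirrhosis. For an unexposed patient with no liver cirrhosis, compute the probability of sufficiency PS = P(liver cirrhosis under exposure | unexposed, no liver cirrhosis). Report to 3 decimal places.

PS ≈ 0.401

p₁ = 0.466, p₀ = 0.108.
Under exogeneity and monotonicity, PS = (p₁ − p₀) / (1 − p₀).
PS = (0.466 − 0.108) / (1 − 0.108) = 0.358 / 0.892 ≈ 0.4013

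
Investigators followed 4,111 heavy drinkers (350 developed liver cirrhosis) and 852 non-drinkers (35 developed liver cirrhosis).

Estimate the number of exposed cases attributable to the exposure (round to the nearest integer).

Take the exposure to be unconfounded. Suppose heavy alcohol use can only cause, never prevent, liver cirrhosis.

about 181 cases

p₁ = P(outcome | exposed) = 350/4111 = 0.085137
p₀ = P(outcome | unexposed) = 35/852 = 0.04108
PN = (p₁ − p₀)/p₁ = (0.085137 − 0.04108) / 0.085137 ≈ 0.51749.
Attributable cases ≈ PN × (exposed cases) = 0.51749 × 350 ≈ 181.12.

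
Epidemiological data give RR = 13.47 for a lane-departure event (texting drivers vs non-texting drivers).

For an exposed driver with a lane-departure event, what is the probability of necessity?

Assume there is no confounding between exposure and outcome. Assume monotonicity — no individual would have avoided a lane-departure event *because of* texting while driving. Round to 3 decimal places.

PN ≈ 0.926

Under exogeneity and monotonicity, PN = (RR − 1) / RR = 1 − 1/RR.
PN = (13.47 − 1) / 13.47 = 12.47 / 13.47 ≈ 0.9258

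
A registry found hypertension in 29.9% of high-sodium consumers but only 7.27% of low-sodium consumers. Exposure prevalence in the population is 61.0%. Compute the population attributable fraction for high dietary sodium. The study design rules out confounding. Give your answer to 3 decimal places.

PAF ≈ 0.655

p₁ = 0.299, p₀ = 0.0727.
Overall risk P(Y=1) = π·p₁ + (1−π)·p₀ = 0.61×0.299 + 0.39×0.0727 = 0.21074.
Under exogeneity, PAF = [P(Y=1) − p₀] / P(Y=1).
PAF = (0.21074 − 0.0727) / 0.21074 ≈ 0.6550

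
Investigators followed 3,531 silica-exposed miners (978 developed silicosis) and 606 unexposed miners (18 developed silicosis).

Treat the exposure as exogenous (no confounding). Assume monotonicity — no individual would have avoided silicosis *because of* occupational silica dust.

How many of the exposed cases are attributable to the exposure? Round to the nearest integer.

p₁ = P(outcome | exposed) = 978/3531 = 0.27698
p₀ = P(outcome | unexposed) = 18/606 = 0.029703
PN = (p₁ − p₀)/p₁ = (0.27698 − 0.029703) / 0.27698 ≈ 0.89276.
Attributable cases ≈ PN × (exposed cases) = 0.89276 × 978 ≈ 873.12.

about 873 cases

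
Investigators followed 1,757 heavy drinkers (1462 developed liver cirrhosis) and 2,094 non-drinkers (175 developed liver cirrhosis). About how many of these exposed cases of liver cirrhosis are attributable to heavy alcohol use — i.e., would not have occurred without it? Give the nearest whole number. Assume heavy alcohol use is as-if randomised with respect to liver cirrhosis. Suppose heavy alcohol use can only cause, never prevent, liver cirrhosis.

about 1315 cases

p₁ = P(outcome | exposed) = 1462/1757 = 0.8321
p₀ = P(outcome | unexposed) = 175/2094 = 0.083572
PN = (p₁ − p₀)/p₁ = (0.8321 − 0.083572) / 0.8321 ≈ 0.89956.
Attributable cases ≈ PN × (exposed cases) = 0.89956 × 1462 ≈ 1315.16.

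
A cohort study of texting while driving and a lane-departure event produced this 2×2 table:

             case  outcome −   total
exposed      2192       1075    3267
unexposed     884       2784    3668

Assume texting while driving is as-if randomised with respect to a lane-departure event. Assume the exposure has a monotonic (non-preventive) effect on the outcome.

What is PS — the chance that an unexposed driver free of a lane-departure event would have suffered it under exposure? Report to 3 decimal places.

p₁ = P(outcome | exposed) = 2192/3267 = 0.67095
p₀ = P(outcome | unexposed) = 884/3668 = 0.241
Under exogeneity and monotonicity, PS = (p₁ − p₀)/(1 − p₀).
PS = (0.67095 − 0.241) / 0.759 ≈ 0.5665

PS ≈ 0.566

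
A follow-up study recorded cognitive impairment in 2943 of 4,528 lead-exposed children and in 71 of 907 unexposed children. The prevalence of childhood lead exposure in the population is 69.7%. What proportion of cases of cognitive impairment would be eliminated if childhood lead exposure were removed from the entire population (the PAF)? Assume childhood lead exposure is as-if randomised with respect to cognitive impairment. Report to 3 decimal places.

PAF ≈ 0.836

p₁ = P(outcome | exposed) = 2943/4528 = 0.64996
p₀ = P(outcome | unexposed) = 71/907 = 0.07828
Overall risk P(Y=1) = π·p₁ + (1−π)·p₀ = 0.697×0.64996 + 0.303×0.07828 = 0.47674.
Under exogeneity, PAF = [P(Y=1) − p₀] / P(Y=1).
PAF = (0.47674 − 0.07828) / 0.47674 ≈ 0.8358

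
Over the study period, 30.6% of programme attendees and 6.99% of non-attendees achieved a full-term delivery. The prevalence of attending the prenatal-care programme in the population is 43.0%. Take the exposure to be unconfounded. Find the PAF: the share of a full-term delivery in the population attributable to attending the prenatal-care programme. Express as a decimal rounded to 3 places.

PAF ≈ 0.592

p₁ = 0.306, p₀ = 0.0699.
Overall risk P(Y=1) = π·p₁ + (1−π)·p₀ = 0.43×0.306 + 0.57×0.0699 = 0.17142.
Under exogeneity, PAF = [P(Y=1) − p₀] / P(Y=1).
PAF = (0.17142 − 0.0699) / 0.17142 ≈ 0.5922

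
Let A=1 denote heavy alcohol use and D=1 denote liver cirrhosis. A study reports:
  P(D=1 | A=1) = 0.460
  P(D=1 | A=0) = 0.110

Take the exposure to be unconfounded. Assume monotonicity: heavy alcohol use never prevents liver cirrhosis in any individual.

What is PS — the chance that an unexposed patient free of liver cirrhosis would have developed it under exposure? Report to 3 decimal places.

Let p₁ = 0.46, p₀ = 0.11.
Under exogeneity and monotonicity, PS = (p₁ − p₀) / (1 − p₀).
PS = (0.46 − 0.11) / (1 − 0.11) = 0.35 / 0.89 ≈ 0.3933

PS ≈ 0.393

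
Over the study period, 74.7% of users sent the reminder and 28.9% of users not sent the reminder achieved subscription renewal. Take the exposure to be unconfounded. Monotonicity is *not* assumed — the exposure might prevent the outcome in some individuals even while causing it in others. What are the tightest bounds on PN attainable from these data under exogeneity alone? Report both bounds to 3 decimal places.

p₁ = 0.747, p₀ = 0.289.
Under exogeneity alone the bounds on PN are max{0,(p₁−p₀)/p₁} ≤ PN ≤ min{1,(1−p₀)/p₁}.
  lower = (p₁ − p₀)/p₁ = 0.458 / 0.747 ≈ 0.6131
  upper = min{1, (1 − p₀)/p₁} = 0.711 / 0.747 ≈ 0.9518

0.613 ≤ PN ≤ 0.952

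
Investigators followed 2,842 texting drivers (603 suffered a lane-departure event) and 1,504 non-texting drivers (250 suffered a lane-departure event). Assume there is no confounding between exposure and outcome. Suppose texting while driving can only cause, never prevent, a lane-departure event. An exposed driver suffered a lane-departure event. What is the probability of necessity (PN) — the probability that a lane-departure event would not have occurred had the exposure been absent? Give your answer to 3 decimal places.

PN ≈ 0.217

p₁ = P(outcome | exposed) = 603/2842 = 0.21217
p₀ = P(outcome | unexposed) = 250/1504 = 0.16622
Under exogeneity and monotonicity, PN = (p₁ − p₀) / p₁.
PN = (0.21217 − 0.16622) / 0.21217 = 0.045951 / 0.21217 ≈ 0.2166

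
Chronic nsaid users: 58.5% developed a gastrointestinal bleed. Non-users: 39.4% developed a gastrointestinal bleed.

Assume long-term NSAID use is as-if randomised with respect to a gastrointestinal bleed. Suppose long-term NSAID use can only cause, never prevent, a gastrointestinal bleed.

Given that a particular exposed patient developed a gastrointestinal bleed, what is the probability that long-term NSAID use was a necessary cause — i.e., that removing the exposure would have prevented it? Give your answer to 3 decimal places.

p₁ = 0.585, p₀ = 0.394.
Under exogeneity and monotonicity, PN = (p₁ − p₀) / p₁.
PN = (0.585 − 0.394) / 0.585 = 0.191 / 0.585 ≈ 0.3265

PN ≈ 0.326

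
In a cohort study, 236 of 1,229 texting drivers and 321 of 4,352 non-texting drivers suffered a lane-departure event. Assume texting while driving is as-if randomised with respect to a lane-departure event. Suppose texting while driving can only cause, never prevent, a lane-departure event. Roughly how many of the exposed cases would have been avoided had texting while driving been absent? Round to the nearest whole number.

about 145 cases

p₁ = P(outcome | exposed) = 236/1229 = 0.19203
p₀ = P(outcome | unexposed) = 321/4352 = 0.073759
PN = (p₁ − p₀)/p₁ = (0.19203 − 0.073759) / 0.19203 ≈ 0.61589.
Attributable cases ≈ PN × (exposed cases) = 0.61589 × 236 ≈ 145.35.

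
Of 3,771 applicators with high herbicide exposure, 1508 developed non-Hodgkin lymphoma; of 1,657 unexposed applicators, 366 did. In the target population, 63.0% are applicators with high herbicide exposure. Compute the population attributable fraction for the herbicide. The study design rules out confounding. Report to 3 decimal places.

PAF ≈ 0.338

p₁ = P(outcome | exposed) = 1508/3771 = 0.39989
p₀ = P(outcome | unexposed) = 366/1657 = 0.22088
Overall risk P(Y=1) = π·p₁ + (1−π)·p₀ = 0.63×0.39989 + 0.37×0.22088 = 0.33366.
Under exogeneity, PAF = [P(Y=1) − p₀] / P(Y=1).
PAF = (0.33366 − 0.22088) / 0.33366 ≈ 0.3380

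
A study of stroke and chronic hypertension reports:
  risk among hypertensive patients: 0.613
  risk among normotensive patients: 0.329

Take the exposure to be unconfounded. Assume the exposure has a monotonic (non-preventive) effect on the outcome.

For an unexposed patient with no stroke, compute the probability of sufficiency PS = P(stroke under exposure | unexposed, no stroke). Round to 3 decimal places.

Let p₁ = 0.613, p₀ = 0.329.
Under exogeneity and monotonicity, PS = (p₁ − p₀) / (1 − p₀).
PS = (0.613 − 0.329) / (1 − 0.329) = 0.284 / 0.671 ≈ 0.4232

PS ≈ 0.423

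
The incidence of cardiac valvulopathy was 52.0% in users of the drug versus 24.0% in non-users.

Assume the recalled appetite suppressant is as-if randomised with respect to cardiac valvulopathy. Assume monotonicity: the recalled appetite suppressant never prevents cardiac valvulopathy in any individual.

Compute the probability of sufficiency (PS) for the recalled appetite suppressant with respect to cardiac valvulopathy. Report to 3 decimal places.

PS ≈ 0.368

p₁ = 0.52, p₀ = 0.24.
Under exogeneity and monotonicity, PS = (p₁ − p₀) / (1 − p₀).
PS = (0.52 − 0.24) / (1 − 0.24) = 0.28 / 0.76 ≈ 0.3684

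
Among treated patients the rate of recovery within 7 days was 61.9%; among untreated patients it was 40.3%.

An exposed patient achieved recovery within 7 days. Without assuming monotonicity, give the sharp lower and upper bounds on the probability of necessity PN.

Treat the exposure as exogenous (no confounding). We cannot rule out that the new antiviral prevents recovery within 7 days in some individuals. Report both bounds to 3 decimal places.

0.349 ≤ PN ≤ 0.964

p₁ = 0.619, p₀ = 0.403.
Under exogeneity alone the bounds on PN are max{0,(p₁−p₀)/p₁} ≤ PN ≤ min{1,(1−p₀)/p₁}.
  lower = (p₁ − p₀)/p₁ = 0.216 / 0.619 ≈ 0.3489
  upper = min{1, (1 − p₀)/p₁} = 0.597 / 0.619 ≈ 0.9645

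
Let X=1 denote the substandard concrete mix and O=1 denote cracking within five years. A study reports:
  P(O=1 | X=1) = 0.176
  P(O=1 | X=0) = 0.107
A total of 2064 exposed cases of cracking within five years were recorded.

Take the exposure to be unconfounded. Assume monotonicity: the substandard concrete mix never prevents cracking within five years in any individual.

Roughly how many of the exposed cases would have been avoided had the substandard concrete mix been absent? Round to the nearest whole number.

Let p₁ = 0.176, p₀ = 0.107.
PN = (p₁ − p₀)/p₁ = (0.176 − 0.107) / 0.176 ≈ 0.39205.
Attributable cases ≈ PN × (exposed cases) = 0.39205 × 2064 ≈ 809.18.

about 809 cases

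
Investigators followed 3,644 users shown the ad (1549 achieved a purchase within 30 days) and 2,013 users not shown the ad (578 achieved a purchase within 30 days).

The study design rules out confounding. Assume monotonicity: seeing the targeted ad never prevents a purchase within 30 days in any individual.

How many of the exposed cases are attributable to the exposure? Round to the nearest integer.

p₁ = P(outcome | exposed) = 1549/3644 = 0.42508
p₀ = P(outcome | unexposed) = 578/2013 = 0.28713
PN = (p₁ − p₀)/p₁ = (0.42508 − 0.28713) / 0.42508 ≈ 0.32452.
Attributable cases ≈ PN × (exposed cases) = 0.32452 × 1549 ≈ 502.69.

about 503 cases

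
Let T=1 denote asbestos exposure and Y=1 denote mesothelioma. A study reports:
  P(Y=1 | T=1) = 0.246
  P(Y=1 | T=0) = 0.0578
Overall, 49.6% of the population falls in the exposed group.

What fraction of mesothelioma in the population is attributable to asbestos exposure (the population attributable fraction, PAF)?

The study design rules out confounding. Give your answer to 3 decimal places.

PAF ≈ 0.618

Let p₁ = 0.246, p₀ = 0.0578.
Overall risk P(Y=1) = π·p₁ + (1−π)·p₀ = 0.496×0.246 + 0.504×0.0578 = 0.15115.
Under exogeneity, PAF = [P(Y=1) − p₀] / P(Y=1).
PAF = (0.15115 − 0.0578) / 0.15115 ≈ 0.6176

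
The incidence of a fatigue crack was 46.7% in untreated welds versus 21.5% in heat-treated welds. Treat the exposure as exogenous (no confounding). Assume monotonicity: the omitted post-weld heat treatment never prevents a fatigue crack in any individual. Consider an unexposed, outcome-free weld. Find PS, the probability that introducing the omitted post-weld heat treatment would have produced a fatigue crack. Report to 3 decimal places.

p₁ = 0.467, p₀ = 0.215.
Under exogeneity and monotonicity, PS = (p₁ − p₀) / (1 − p₀).
PS = (0.467 − 0.215) / (1 − 0.215) = 0.252 / 0.785 ≈ 0.3210

PS ≈ 0.321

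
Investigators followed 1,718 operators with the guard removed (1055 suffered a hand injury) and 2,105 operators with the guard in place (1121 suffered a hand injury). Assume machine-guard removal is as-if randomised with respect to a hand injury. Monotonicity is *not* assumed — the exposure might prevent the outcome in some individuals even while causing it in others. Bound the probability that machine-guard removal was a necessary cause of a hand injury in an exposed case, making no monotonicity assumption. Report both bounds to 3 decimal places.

0.133 ≤ PN ≤ 0.761

p₁ = P(outcome | exposed) = 1055/1718 = 0.61409
p₀ = P(outcome | unexposed) = 1121/2105 = 0.53254
Under exogeneity alone the bounds on PN are max{0,(p₁−p₀)/p₁} ≤ PN ≤ min{1,(1−p₀)/p₁}.
  lower = (p₁ − p₀)/p₁ = 0.081545 / 0.61409 ≈ 0.1328
  upper = min{1, (1 − p₀)/p₁} = 0.46746 / 0.61409 ≈ 0.7612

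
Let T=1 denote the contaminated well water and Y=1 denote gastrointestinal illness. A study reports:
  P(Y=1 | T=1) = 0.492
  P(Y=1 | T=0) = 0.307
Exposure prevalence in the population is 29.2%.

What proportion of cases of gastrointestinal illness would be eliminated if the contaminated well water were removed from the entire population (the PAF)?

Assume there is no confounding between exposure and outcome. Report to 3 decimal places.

PAF ≈ 0.150

Let p₁ = 0.492, p₀ = 0.307.
Overall risk P(Y=1) = π·p₁ + (1−π)·p₀ = 0.292×0.492 + 0.708×0.307 = 0.36102.
Under exogeneity, PAF = [P(Y=1) − p₀] / P(Y=1).
PAF = (0.36102 − 0.307) / 0.36102 ≈ 0.1496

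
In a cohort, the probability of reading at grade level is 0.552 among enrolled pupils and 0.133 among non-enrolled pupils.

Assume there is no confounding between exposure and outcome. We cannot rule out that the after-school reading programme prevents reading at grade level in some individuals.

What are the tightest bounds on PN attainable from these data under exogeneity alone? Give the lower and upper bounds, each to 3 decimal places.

Let p₁ = 0.552, p₀ = 0.133.
Under exogeneity alone the bounds on PN are max{0,(p₁−p₀)/p₁} ≤ PN ≤ min{1,(1−p₀)/p₁}.
  lower = (p₁ − p₀)/p₁ = 0.419 / 0.552 ≈ 0.7591
  upper = min{1, (1 − p₀)/p₁} = 0.867 / 0.552 ≈ 1.5707 → capped at 1

0.759 ≤ PN ≤ 1.000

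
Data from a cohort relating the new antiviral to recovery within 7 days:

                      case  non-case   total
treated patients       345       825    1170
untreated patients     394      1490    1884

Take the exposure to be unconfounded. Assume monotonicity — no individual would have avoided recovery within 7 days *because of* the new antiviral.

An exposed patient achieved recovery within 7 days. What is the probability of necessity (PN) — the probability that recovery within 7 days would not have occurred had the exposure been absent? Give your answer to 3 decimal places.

PN ≈ 0.291

p₁ = P(outcome | exposed) = 345/1170 = 0.29487
p₀ = P(outcome | unexposed) = 394/1884 = 0.20913
Under exogeneity and monotonicity, PN = (p₁ − p₀) / p₁.
PN = (0.29487 − 0.20913) / 0.29487 = 0.085742 / 0.29487 ≈ 0.2908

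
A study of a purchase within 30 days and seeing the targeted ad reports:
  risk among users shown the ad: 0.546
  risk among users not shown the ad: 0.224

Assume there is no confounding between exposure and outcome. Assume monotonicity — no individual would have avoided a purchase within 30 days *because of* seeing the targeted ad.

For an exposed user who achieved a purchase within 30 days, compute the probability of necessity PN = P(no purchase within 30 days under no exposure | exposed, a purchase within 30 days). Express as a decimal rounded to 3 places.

Let p₁ = 0.546, p₀ = 0.224.
Under exogeneity and monotonicity, PN = (p₁ − p₀) / p₁.
PN = (0.546 − 0.224) / 0.546 = 0.322 / 0.546 ≈ 0.5897

PN ≈ 0.590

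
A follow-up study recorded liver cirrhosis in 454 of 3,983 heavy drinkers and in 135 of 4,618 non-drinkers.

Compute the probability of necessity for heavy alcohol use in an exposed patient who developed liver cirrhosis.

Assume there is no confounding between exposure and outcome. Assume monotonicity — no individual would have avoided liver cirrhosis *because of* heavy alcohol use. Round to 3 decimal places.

p₁ = P(outcome | exposed) = 454/3983 = 0.11398
p₀ = P(outcome | unexposed) = 135/4618 = 0.029233
Under exogeneity and monotonicity, PN = (p₁ − p₀) / p₁.
PN = (0.11398 − 0.029233) / 0.11398 = 0.084751 / 0.11398 ≈ 0.7435

PN ≈ 0.744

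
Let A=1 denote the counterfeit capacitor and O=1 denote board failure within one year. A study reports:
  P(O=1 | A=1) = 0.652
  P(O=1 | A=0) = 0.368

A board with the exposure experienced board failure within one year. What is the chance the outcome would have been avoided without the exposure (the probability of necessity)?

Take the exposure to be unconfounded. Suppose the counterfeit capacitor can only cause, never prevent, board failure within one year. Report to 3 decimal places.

Let p₁ = 0.652, p₀ = 0.368.
Under exogeneity and monotonicity, PN = (p₁ − p₀) / p₁.
PN = (0.652 − 0.368) / 0.652 = 0.284 / 0.652 ≈ 0.4356

PN ≈ 0.436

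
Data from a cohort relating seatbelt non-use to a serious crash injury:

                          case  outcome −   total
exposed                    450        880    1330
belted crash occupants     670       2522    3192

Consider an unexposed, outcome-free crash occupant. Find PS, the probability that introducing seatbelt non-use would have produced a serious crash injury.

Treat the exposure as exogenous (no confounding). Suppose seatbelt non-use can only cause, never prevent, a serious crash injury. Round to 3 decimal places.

p₁ = P(outcome | exposed) = 450/1330 = 0.33835
p₀ = P(outcome | unexposed) = 670/3192 = 0.2099
Under exogeneity and monotonicity, PS = (p₁ − p₀) / (1 − p₀).
PS = (0.33835 − 0.2099) / (1 − 0.2099) = 0.12845 / 0.7901 ≈ 0.1626

PS ≈ 0.163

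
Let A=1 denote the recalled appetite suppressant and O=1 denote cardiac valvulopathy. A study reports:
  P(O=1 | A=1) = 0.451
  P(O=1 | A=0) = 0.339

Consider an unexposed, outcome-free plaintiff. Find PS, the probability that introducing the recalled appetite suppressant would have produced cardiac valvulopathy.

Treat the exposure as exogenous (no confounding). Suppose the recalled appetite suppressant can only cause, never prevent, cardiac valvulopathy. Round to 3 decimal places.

PS ≈ 0.169

Let p₁ = 0.451, p₀ = 0.339.
Under exogeneity and monotonicity, PS = (p₁ − p₀) / (1 − p₀).
PS = (0.451 − 0.339) / (1 − 0.339) = 0.112 / 0.661 ≈ 0.1694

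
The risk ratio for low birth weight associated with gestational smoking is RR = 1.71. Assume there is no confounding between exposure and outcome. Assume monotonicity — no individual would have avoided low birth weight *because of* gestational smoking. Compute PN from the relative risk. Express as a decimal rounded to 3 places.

Under exogeneity and monotonicity, PN = (RR − 1) / RR = 1 − 1/RR.
PN = (1.71 − 1) / 1.71 = 0.71 / 1.71 ≈ 0.4152

PN ≈ 0.415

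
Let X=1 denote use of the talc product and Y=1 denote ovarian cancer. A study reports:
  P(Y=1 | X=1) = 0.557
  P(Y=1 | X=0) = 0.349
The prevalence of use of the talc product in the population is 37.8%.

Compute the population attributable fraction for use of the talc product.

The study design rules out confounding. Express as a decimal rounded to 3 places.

Let p₁ = 0.557, p₀ = 0.349.
Overall risk P(Y=1) = π·p₁ + (1−π)·p₀ = 0.378×0.557 + 0.622×0.349 = 0.42762.
Under exogeneity, PAF = [P(Y=1) − p₀] / P(Y=1).
PAF = (0.42762 − 0.349) / 0.42762 ≈ 0.1839

PAF ≈ 0.184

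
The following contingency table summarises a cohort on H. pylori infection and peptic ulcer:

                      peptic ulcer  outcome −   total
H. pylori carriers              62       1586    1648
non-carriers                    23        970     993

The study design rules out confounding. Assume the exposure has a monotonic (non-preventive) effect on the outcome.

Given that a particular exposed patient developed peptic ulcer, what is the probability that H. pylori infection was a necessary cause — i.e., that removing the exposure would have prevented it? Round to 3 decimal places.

PN ≈ 0.384

p₁ = P(outcome | exposed) = 62/1648 = 0.037621
p₀ = P(outcome | unexposed) = 23/993 = 0.023162
Under exogeneity and monotonicity, PN = (p₁ − p₀)/p₁.
PN = (0.037621 − 0.023162) / 0.037621 ≈ 0.3843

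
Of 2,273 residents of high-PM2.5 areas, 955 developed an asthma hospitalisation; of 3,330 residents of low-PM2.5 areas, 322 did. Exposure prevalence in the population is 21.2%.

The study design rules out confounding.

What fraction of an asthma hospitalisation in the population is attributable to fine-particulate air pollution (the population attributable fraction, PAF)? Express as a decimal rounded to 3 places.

p₁ = P(outcome | exposed) = 955/2273 = 0.42015
p₀ = P(outcome | unexposed) = 322/3330 = 0.096697
Overall risk P(Y=1) = π·p₁ + (1−π)·p₀ = 0.212×0.42015 + 0.788×0.096697 = 0.16527.
Under exogeneity, PAF = [P(Y=1) − p₀] / P(Y=1).
PAF = (0.16527 − 0.096697) / 0.16527 ≈ 0.4149

PAF ≈ 0.415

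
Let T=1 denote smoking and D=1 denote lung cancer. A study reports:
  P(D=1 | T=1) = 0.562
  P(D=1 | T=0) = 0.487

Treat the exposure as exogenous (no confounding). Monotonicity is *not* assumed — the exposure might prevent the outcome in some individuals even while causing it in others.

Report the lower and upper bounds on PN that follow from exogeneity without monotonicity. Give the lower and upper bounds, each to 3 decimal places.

0.133 ≤ PN ≤ 0.913

Let p₁ = 0.562, p₀ = 0.487.
Under exogeneity alone the bounds on PN are max{0,(p₁−p₀)/p₁} ≤ PN ≤ min{1,(1−p₀)/p₁}.
  lower = (p₁ − p₀)/p₁ = 0.075 / 0.562 ≈ 0.1335
  upper = min{1, (1 − p₀)/p₁} = 0.513 / 0.562 ≈ 0.9128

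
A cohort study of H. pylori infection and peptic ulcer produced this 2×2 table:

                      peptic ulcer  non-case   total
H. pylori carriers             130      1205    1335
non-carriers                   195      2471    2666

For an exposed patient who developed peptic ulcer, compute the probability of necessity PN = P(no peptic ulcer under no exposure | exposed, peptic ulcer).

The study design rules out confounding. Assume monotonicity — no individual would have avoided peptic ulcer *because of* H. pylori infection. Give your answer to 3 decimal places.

PN ≈ 0.249

p₁ = P(outcome | exposed) = 130/1335 = 0.097378
p₀ = P(outcome | unexposed) = 195/2666 = 0.073143
Under exogeneity and monotonicity, PN = (p₁ − p₀)/p₁.
PN = (0.097378 − 0.073143) / 0.097378 ≈ 0.2489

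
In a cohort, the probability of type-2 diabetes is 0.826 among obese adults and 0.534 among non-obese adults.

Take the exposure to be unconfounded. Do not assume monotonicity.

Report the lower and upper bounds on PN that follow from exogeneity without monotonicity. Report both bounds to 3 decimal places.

Let p₁ = 0.826, p₀ = 0.534.
Under exogeneity alone the bounds on PN are max{0,(p₁−p₀)/p₁} ≤ PN ≤ min{1,(1−p₀)/p₁}.
  lower = (p₁ − p₀)/p₁ = 0.292 / 0.826 ≈ 0.3535
  upper = min{1, (1 − p₀)/p₁} = 0.466 / 0.826 ≈ 0.5642

0.354 ≤ PN ≤ 0.564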